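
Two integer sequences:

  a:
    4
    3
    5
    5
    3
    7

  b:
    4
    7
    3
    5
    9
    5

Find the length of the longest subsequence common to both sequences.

One common subsequence of length 4: 4 (a #1, b #1); then 3 (a #2, b #3); then 5 (a #3, b #4); then 5 (a #4, b #6). Since dp[6][6] = 4, nothing longer is possible.

4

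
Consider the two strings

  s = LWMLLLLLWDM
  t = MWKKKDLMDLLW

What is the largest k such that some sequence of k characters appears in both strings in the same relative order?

5

Taking L at s[1]=t[7], then M at s[3]=t[8], then L at s[7]=t[10], then L at s[8]=t[11], then W at s[9]=t[12] gives a common subsequence of length 5. Since dp[11][12] = 5, nothing longer is possible.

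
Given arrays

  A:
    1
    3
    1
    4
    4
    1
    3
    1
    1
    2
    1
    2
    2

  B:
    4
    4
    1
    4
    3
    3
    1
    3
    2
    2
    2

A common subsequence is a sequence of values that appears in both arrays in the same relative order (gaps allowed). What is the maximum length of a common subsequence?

8

Let dp[i][j] be the LCS length of the first i values of A and the first j values of B. dp[i][j] = dp[i-1][j-1]+1 when the i-th and j-th values match, else max(dp[i-1][j], dp[i][j-1]).
    ·  4  4  1  4  3  3  1  3  2  2  2
 ·  0  0  0  0  0  0  0  0  0  0  0  0
 1  0  0  0  1  1  1  1  1  1  1  1  1
 3  0  0  0  1  1  2  2  2  2  2  2  2
 1  0  0  0  1  1  2  2  3  3  3  3  3
 4  0  1  1  1  2  2  2  3  3  3  3  3
 4  0  1  2  2  2  2  2  3  3  3  3  3
 1  0  1  2  3  3  3  3  3  3  3  3  3
 3  0  1  2  3  3  4  4  4  4  4  4  4
 1  0  1  2  3  3  4  4  5  5  5  5  5
 1  0  1  2  3  3  4  4  5  5  5  5  5
 2  0  1  2  3  3  4  4  5  5  6  6  6
 1  0  1  2  3  3  4  4  5  5  6  6  6
 2  0  1  2  3  3  4  4  5  5  6  7  7
 2  0  1  2  3  3  4  4  5  5  6  7  8
dp[13][11] = 8. One LCS (by backtracking along matches): 4, 4, 1, 3, 1, 2, 2, 2.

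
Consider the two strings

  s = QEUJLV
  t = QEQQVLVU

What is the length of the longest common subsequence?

Pick Q at s[1]=t[1], E at s[2]=t[2], L at s[5]=t[6], V at s[6]=t[7]; all 4 characters appear in both, in order. Since dp[6][8] = 4, nothing longer is possible.

4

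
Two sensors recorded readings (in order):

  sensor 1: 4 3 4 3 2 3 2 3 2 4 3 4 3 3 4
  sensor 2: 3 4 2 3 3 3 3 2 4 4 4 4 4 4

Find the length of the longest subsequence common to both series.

9

Pick 4 (sensor 1 #1, sensor 2 #2), 3 (sensor 1 #2, sensor 2 #4), 3 (sensor 1 #4, sensor 2 #5), 3 (sensor 1 #6, sensor 2 #6), 3 (sensor 1 #8, sensor 2 #7), 2 (sensor 1 #9, sensor 2 #8), 4 (sensor 1 #10, sensor 2 #12), 4 (sensor 1 #12, sensor 2 #13), 4 (sensor 1 #15, sensor 2 #14); all 9 values appear in both, in order, and the DP table's final entry dp[15][14] is also 9, so no common subsequence is longer.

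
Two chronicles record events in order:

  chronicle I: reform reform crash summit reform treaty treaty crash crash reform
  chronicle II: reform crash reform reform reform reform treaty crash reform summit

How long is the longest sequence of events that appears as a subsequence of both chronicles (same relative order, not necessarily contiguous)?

Taking reform at chronicle I[1]=chronicle II[4], then reform at chronicle I[2]=chronicle II[5], then reform at chronicle I[5]=chronicle II[6], then treaty at chronicle I[7]=chronicle II[7], then crash at chronicle I[9]=chronicle II[8], then reform at chronicle I[10]=chronicle II[9] gives a common subsequence of length 6. Since dp[10][10] = 6, nothing longer is possible.

6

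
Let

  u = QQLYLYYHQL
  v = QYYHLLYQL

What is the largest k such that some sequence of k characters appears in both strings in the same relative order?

One common subsequence of length 6: Q at u[1]=v[1]; then L at u[3]=v[5]; then L at u[5]=v[6]; then Y at u[7]=v[7]; then Q at u[9]=v[8]; then L at u[10]=v[9]. The LCS DP gives dp[10][9] = 6, so this is optimal.

6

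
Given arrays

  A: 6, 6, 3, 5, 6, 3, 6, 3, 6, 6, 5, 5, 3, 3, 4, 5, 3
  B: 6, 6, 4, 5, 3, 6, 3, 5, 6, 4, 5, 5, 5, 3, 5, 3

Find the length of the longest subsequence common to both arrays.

Match 6 (A #1, B #1), then 6 (A #2, B #2), then 5 (A #4, B #4), then 3 (A #6, B #5), then 6 (A #7, B #6), then 3 (A #8, B #7), then 6 (A #9, B #9), then 5 (A #11, B #12), then 5 (A #12, B #13), then 3 (A #14, B #14), then 5 (A #16, B #15), then 3 (A #17, B #16) — 12 values in the same relative order in both, and the DP table's final entry dp[17][16] is also 12, so no common subsequence is longer.

12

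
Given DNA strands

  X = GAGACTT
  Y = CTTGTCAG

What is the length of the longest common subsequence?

Let dp[i][j] be the LCS length of the first i bases of X and the first j bases of Y. dp[i][j] = dp[i-1][j-1]+1 when the i-th and j-th bases match, else max(dp[i-1][j], dp[i][j-1]).
    ·  C  T  T  G  T  C  A  G
 ·  0  0  0  0  0  0  0  0  0
 G  0  0  0  0  1  1  1  1  1
 A  0  0  0  0  1  1  1  2  2
 G  0  0  0  0  1  1  1  2  3
 A  0  0  0  0  1  1  1  2  3
 C  0  1  1  1  1  1  2  2  3
 T  0  1  2  2  2  2  2  2  3
 T  0  1  2  3  3  3  3  3  3
dp[7][8] = 3. One LCS (by backtracking along matches): GAG.

3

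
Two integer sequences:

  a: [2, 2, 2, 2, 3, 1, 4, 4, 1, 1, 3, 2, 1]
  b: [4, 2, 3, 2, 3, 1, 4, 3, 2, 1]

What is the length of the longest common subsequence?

Let dp[i][j] be the LCS length of the first i values of a and the first j values of b. dp[i][j] = dp[i-1][j-1]+1 when the i-th and j-th values match, else max(dp[i-1][j], dp[i][j-1]).
    ·  4  2  3  2  3  1  4  3  2  1
 ·  0  0  0  0  0  0  0  0  0  0  0
 2  0  0  1  1  1  1  1  1  1  1  1
 2  0  0  1  1  2  2  2  2  2  2  2
 2  0  0  1  1  2  2  2  2  2  3  3
 2  0  0  1  1  2  2  2  2  2  3  3
 3  0  0  1  2  2  3  3  3  3  3  3
 1  0  0  1  2  2  3  4  4  4  4  4
 4  0  1  1  2  2  3  4  5  5  5  5
 4  0  1  1  2  2  3  4  5  5  5  5
 1  0  1  1  2  2  3  4  5  5  5  6
 1  0  1  1  2  2  3  4  5  5  5  6
 3  0  1  1  2  2  3  4  5  6  6  6
 2  0  1  2  2  3  3  4  5  6  7  7
 1  0  1  2  2  3  3  4  5  6  7  8
dp[13][10] = 8. One LCS (by backtracking along matches): 2, 2, 3, 1, 4, 3, 2, 1.

8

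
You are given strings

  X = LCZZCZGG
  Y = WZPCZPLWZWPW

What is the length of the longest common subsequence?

3

Pick C [2,4], then Z [3,5], then Z [4,9]; all 3 characters appear in both, in order, and the DP table's final entry dp[8][12] is also 3, so no common subsequence is longer.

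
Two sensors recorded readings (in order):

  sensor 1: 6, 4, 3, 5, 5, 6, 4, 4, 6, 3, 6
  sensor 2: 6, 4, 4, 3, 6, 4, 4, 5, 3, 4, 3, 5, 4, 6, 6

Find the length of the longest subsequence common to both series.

8

Taking 6 [1,1], 4 [2,3], 3 [3,4], 5 [4,8], 5 [5,12], 4 [8,13], 6 [9,14], 6 [11,15] gives a common subsequence of length 8. The LCS DP gives dp[11][15] = 8, so this is optimal.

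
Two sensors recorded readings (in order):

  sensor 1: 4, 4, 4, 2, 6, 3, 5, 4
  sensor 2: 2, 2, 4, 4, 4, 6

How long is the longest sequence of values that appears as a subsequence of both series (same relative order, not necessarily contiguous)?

Let dp[i][j] be the LCS length of the first i values of sensor 1 and the first j values of sensor 2. dp[i][j] = dp[i-1][j-1]+1 when the i-th and j-th values match, else max(dp[i-1][j], dp[i][j-1]).
    ·  2  2  4  4  4  6
 ·  0  0  0  0  0  0  0
 4  0  0  0  1  1  1  1
 4  0  0  0  1  2  2  2
 4  0  0  0  1  2  3  3
 2  0  1  1  1  2  3  3
 6  0  1  1  1  2  3  4
 3  0  1  1  1  2  3  4
 5  0  1  1  1  2  3  4
 4  0  1  1  2  2  3  4
dp[8][6] = 4. One LCS (by backtracking along matches): 4, 4, 4, 6.

4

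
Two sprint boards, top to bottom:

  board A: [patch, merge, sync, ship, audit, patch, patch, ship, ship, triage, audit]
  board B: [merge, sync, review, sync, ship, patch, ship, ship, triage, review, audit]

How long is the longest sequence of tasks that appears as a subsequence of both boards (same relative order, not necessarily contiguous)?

Match merge (board A #2, board B #1); then sync (board A #3, board B #4); then ship (board A #4, board B #5); then patch (board A #7, board B #6); then ship (board A #8, board B #7); then ship (board A #9, board B #8); then triage (board A #10, board B #9); then audit (board A #11, board B #11) — 8 tasks in the same relative order in both. The LCS DP gives dp[11][11] = 8, so this is optimal.

8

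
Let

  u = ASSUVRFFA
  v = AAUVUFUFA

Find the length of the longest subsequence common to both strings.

Let dp[i][j] be the LCS length of the first i characters of u and the first j characters of v. dp[i][j] = dp[i-1][j-1]+1 when the i-th and j-th characters match, else max(dp[i-1][j], dp[i][j-1]).
    ·  A  A  U  V  U  F  U  F  A
 ·  0  0  0  0  0  0  0  0  0  0
 A  0  1  1  1  1  1  1  1  1  1
 S  0  1  1  1  1  1  1  1  1  1
 S  0  1  1  1  1  1  1  1  1  1
 U  0  1  1  2  2  2  2  2  2  2
 V  0  1  1  2  3  3  3  3  3  3
 R  0  1  1  2  3  3  3  3  3  3
 F  0  1  1  2  3  3  4  4  4  4
 F  0  1  1  2  3  3  4  4  5  5
 A  0  1  2  2  3  3  4  4  5  6
dp[9][9] = 6. One LCS (by backtracking along matches): AUVFFA.

6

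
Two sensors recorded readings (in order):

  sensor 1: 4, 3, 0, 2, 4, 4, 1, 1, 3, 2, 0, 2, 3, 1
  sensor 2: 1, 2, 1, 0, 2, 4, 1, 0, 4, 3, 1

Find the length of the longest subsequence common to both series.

Pick 0 [3,4] → 2 [4,5] → 4 [6,6] → 1 [8,7] → 0 [11,8] → 3 [13,10] → 1 [14,11]; all 7 values appear in both, in order, and the DP table's final entry dp[14][11] is also 7, so no common subsequence is longer.

7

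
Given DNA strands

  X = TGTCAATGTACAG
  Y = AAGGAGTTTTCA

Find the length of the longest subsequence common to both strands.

Match T [1,7], T [3,8], T [7,9], T [9,10], C [11,11], A [12,12] — 6 bases in the same relative order in both. dp[13][12] = 6 confirms this is the maximum.

6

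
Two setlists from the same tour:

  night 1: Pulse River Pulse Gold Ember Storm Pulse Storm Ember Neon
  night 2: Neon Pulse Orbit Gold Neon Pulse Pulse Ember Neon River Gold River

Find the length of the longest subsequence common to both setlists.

One common subsequence of length 5: Pulse (night 1 #1, night 2 #2), then Pulse (night 1 #3, night 2 #6), then Pulse (night 1 #7, night 2 #7), then Ember (night 1 #9, night 2 #8), then Neon (night 1 #10, night 2 #9), and the DP table's final entry dp[10][12] is also 5, so no common subsequence is longer.

5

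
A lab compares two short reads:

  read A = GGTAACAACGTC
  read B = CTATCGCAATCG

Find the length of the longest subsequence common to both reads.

7

Let dp[i][j] be the LCS length of the first i bases of read A and the first j bases of read B. dp[i][j] = dp[i-1][j-1]+1 when the i-th and j-th bases match, else max(dp[i-1][j], dp[i][j-1]).
    ·  C  T  A  T  C  G  C  A  A  T  C  G
 ·  0  0  0  0  0  0  0  0  0  0  0  0  0
 G  0  0  0  0  0  0  1  1  1  1  1  1  1
 G  0  0  0  0  0  0  1  1  1  1  1  1  2
 T  0  0  1  1  1  1  1  1  1  1  2  2  2
 A  0  0  1  2  2  2  2  2  2  2  2  2  2
 A  0  0  1  2  2  2  2  2  3  3  3  3  3
 C  0  1  1  2  2  3  3  3  3  3  3  4  4
 A  0  1  1  2  2  3  3  3  4  4  4  4  4
 A  0  1  1  2  2  3  3  3  4  5  5  5  5
 C  0  1  1  2  2  3  3  4  4  5  5  6  6
 G  0  1  1  2  2  3  4  4  4  5  5  6  7
 T  0  1  2  2  3  3  4  4  4  5  6  6  7
 C  0  1  2  2  3  4  4  5  5  5  6  7  7
dp[12][12] = 7. One LCS (by backtracking along matches): TACAACG.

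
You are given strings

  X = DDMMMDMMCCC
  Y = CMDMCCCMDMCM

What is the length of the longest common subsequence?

6

Pick D (X #2, Y #3), M (X #3, Y #4), M (X #5, Y #8), D (X #6, Y #9), M (X #7, Y #10), M (X #8, Y #12); all 6 characters appear in both, in order. Since dp[11][12] = 6, nothing longer is possible.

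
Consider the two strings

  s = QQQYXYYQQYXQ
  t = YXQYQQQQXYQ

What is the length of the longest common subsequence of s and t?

Let dp[i][j] be the LCS length of the first i characters of s and the first j characters of t. dp[i][j] = dp[i-1][j-1]+1 when the i-th and j-th characters match, else max(dp[i-1][j], dp[i][j-1]).
    ·  Y  X  Q  Y  Q  Q  Q  Q  X  Y  Q
 ·  0  0  0  0  0  0  0  0  0  0  0  0
 Q  0  0  0  1  1  1  1  1  1  1  1  1
 Q  0  0  0  1  1  2  2  2  2  2  2  2
 Q  0  0  0  1  1  2  3  3  3  3  3  3
 Y  0  1  1  1  2  2  3  3  3  3  4  4
 X  0  1  2  2  2  2  3  3  3  4  4  4
 Y  0  1  2  2  3  3  3  3  3  4  5  5
 Y  0  1  2  2  3  3  3  3  3  4  5  5
 Q  0  1  2  3  3  4  4  4  4  4  5  6
 Q  0  1  2  3  3  4  5  5  5  5  5  6
 Y  0  1  2  3  4  4  5  5  5  5  6  6
 X  0  1  2  3  4  4  5  5  5  6  6  6
 Q  0  1  2  3  4  5  5  6  6  6  6  7
dp[12][11] = 7. One LCS (by backtracking along matches): QQQQQYQ.

7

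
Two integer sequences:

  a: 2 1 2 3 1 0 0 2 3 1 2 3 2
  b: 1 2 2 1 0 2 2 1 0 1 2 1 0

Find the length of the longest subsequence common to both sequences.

One common subsequence of length 7: 2 [1,3], 1 [2,4], 2 [3,7], 1 [5,8], 0 [6,9], 2 [8,11], 1 [10,12]. dp[13][13] = 7 confirms this is the maximum.

7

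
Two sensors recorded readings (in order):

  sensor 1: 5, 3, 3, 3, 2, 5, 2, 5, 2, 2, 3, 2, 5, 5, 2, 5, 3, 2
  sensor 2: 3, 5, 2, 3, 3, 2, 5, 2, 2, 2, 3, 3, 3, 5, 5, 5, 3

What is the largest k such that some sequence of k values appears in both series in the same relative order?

13

One common subsequence of length 13: 5 [1,2]; then 3 [3,4]; then 3 [4,5]; then 2 [5,6]; then 5 [6,7]; then 2 [7,8]; then 2 [9,9]; then 2 [10,10]; then 3 [11,13]; then 5 [13,14]; then 5 [14,15]; then 5 [16,16]; then 3 [17,17]. dp[18][17] = 13 confirms this is the maximum.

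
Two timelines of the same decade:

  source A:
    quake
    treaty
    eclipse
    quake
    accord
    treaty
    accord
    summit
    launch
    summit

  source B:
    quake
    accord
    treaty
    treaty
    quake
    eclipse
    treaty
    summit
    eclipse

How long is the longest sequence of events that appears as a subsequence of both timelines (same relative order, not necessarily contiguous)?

5

Match quake (source A #1, source B #1), treaty (source A #2, source B #4), eclipse (source A #3, source B #6), treaty (source A #6, source B #7), summit (source A #8, source B #8) — 5 events in the same relative order in both, and the DP table's final entry dp[10][9] is also 5, so no common subsequence is longer.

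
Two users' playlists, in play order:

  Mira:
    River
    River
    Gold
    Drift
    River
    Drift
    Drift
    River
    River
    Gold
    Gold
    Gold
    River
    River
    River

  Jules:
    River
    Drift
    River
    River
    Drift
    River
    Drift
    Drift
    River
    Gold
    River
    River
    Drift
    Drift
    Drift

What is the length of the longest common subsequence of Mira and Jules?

10

Pick River at Mira[1]=Jules[3] → River at Mira[2]=Jules[4] → Drift at Mira[4]=Jules[5] → River at Mira[5]=Jules[6] → Drift at Mira[6]=Jules[7] → Drift at Mira[7]=Jules[8] → River at Mira[9]=Jules[9] → Gold at Mira[12]=Jules[10] → River at Mira[13]=Jules[11] → River at Mira[14]=Jules[12]; all 10 songs appear in both, in order. dp[15][15] = 10 confirms this is the maximum.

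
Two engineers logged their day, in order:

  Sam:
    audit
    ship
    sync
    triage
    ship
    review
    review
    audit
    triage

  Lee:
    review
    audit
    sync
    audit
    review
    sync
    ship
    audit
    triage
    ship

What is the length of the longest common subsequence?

Match audit [1,4], then sync [3,6], then ship [5,7], then audit [8,8], then triage [9,9] — 5 tasks in the same relative order in both. The LCS DP gives dp[9][10] = 5, so this is optimal.

5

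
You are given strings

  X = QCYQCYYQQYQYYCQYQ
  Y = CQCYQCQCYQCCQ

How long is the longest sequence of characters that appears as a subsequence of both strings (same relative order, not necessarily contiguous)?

Taking Q at X[1]=Y[2] → C at X[2]=Y[3] → Y at X[3]=Y[4] → Q at X[4]=Y[5] → C at X[5]=Y[6] → Q at X[8]=Y[7] → Y at X[10]=Y[9] → Q at X[11]=Y[10] → C at X[14]=Y[12] → Q at X[17]=Y[13] gives a common subsequence of length 10. dp[17][13] = 10 confirms this is the maximum.

10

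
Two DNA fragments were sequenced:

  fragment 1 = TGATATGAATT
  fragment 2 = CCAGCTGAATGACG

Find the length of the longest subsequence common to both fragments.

7

Pick T (fragment 1 #1, fragment 2 #6), then G (fragment 1 #2, fragment 2 #7), then A (fragment 1 #3, fragment 2 #8), then A (fragment 1 #5, fragment 2 #9), then T (fragment 1 #6, fragment 2 #10), then G (fragment 1 #7, fragment 2 #11), then A (fragment 1 #8, fragment 2 #12); all 7 bases appear in both, in order. The LCS DP gives dp[11][14] = 7, so this is optimal.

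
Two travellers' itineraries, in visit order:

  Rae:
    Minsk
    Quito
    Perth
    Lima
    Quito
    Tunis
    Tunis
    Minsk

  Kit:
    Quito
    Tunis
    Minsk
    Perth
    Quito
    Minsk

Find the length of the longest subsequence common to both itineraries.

One common subsequence of length 4: Minsk [1,3], then Perth [3,4], then Quito [5,5], then Minsk [8,6]. dp[8][6] = 4 confirms this is the maximum.

4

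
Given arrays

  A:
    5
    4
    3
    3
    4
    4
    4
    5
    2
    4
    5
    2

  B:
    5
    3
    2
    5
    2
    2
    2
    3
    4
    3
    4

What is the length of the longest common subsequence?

5

One common subsequence of length 5: 5 [1,1]; then 3 [3,2]; then 3 [4,8]; then 4 [5,9]; then 4 [10,11], and the DP table's final entry dp[12][11] is also 5, so no common subsequence is longer.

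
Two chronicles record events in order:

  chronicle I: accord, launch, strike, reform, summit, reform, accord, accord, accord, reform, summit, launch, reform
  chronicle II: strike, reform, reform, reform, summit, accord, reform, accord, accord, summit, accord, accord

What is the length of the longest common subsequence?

Taking strike (chronicle I #3, chronicle II #1); then reform (chronicle I #4, chronicle II #4); then summit (chronicle I #5, chronicle II #5); then reform (chronicle I #6, chronicle II #7); then accord (chronicle I #7, chronicle II #9); then accord (chronicle I #8, chronicle II #11); then accord (chronicle I #9, chronicle II #12) gives a common subsequence of length 7, and the DP table's final entry dp[13][12] is also 7, so no common subsequence is longer.

7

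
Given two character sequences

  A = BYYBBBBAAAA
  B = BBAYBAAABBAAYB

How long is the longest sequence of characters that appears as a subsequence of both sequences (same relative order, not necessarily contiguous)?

7

Taking B at A[1]=B[2] → Y at A[3]=B[4] → B at A[4]=B[5] → B at A[6]=B[9] → B at A[7]=B[10] → A at A[8]=B[11] → A at A[9]=B[12] gives a common subsequence of length 7. Since dp[11][14] = 7, nothing longer is possible.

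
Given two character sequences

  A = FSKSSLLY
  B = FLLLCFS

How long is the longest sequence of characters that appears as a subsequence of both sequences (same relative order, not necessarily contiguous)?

Let dp[i][j] be the LCS length of the first i characters of A and the first j characters of B. dp[i][j] = dp[i-1][j-1]+1 when the i-th and j-th characters match, else max(dp[i-1][j], dp[i][j-1]).
    ·  F  L  L  L  C  F  S
 ·  0  0  0  0  0  0  0  0
 F  0  1  1  1  1  1  1  1
 S  0  1  1  1  1  1  1  2
 K  0  1  1  1  1  1  1  2
 S  0  1  1  1  1  1  1  2
 S  0  1  1  1  1  1  1  2
 L  0  1  2  2  2  2  2  2
 L  0  1  2  3  3  3  3  3
 Y  0  1  2  3  3  3  3  3
dp[8][7] = 3. One LCS (by backtracking along matches): FLL.

3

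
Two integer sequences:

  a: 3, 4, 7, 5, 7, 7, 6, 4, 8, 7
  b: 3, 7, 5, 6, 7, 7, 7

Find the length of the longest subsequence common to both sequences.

6

One common subsequence of length 6: 3 (a #1, b #1), 7 (a #3, b #2), 5 (a #4, b #3), 7 (a #5, b #5), 7 (a #6, b #6), 7 (a #10, b #7). The LCS DP gives dp[10][7] = 6, so this is optimal.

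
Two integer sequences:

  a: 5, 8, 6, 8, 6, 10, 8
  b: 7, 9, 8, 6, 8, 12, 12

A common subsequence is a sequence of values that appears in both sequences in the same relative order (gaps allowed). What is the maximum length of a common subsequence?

3

Pick 8 (a #2, b #3), then 6 (a #3, b #4), then 8 (a #4, b #5); all 3 values appear in both, in order. The LCS DP gives dp[7][7] = 3, so this is optimal.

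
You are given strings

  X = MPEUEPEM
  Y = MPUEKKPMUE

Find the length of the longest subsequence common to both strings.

Pick M at X[1]=Y[1], then P at X[2]=Y[2], then U at X[4]=Y[3], then E at X[5]=Y[4], then P at X[6]=Y[7], then E at X[7]=Y[10]; all 6 characters appear in both, in order, and the DP table's final entry dp[8][10] is also 6, so no common subsequence is longer.

6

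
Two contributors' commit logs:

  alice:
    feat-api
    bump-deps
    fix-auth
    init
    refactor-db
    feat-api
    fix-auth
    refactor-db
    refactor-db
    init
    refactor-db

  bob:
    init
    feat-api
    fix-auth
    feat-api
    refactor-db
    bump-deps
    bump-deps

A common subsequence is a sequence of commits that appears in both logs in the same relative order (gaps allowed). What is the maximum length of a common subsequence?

4

One common subsequence of length 4: feat-api [1,2] → fix-auth [3,3] → feat-api [6,4] → refactor-db [8,5], and the DP table's final entry dp[11][7] is also 4, so no common subsequence is longer.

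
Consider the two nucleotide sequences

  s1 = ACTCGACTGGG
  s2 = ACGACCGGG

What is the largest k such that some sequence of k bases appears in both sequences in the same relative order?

8

Let dp[i][j] be the LCS length of the first i bases of s1 and the first j bases of s2. dp[i][j] = dp[i-1][j-1]+1 when the i-th and j-th bases match, else max(dp[i-1][j], dp[i][j-1]).
    ·  A  C  G  A  C  C  G  G  G
 ·  0  0  0  0  0  0  0  0  0  0
 A  0  1  1  1  1  1  1  1  1  1
 C  0  1  2  2  2  2  2  2  2  2
 T  0  1  2  2  2  2  2  2  2  2
 C  0  1  2  2  2  3  3  3  3  3
 G  0  1  2  3  3  3  3  4  4  4
 A  0  1  2  3  4  4  4  4  4  4
 C  0  1  2  3  4  5  5  5  5  5
 T  0  1  2  3  4  5  5  5  5  5
 G  0  1  2  3  4  5  5  6  6  6
 G  0  1  2  3  4  5  5  6  7  7
 G  0  1  2  3  4  5  5  6  7  8
dp[11][9] = 8. One LCS (by backtracking along matches): ACGACGGG.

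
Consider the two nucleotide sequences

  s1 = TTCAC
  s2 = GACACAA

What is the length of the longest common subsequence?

Pick C at s1[3]=s2[3], A at s1[4]=s2[4], C at s1[5]=s2[5]; all 3 bases appear in both, in order. dp[5][7] = 3 confirms this is the maximum.

3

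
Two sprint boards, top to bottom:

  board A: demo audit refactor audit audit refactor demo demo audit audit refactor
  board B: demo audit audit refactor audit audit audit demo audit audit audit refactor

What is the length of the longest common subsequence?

9

Taking demo [1,1] → audit [2,3] → refactor [3,4] → audit [4,6] → audit [5,7] → demo [7,8] → audit [9,10] → audit [10,11] → refactor [11,12] gives a common subsequence of length 9. Since dp[11][12] = 9, nothing longer is possible.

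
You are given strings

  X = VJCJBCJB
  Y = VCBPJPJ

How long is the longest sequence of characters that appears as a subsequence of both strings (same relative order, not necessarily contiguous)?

Pick V at X[1]=Y[1]; then C at X[3]=Y[2]; then J at X[4]=Y[5]; then J at X[7]=Y[7]; all 4 characters appear in both, in order. The LCS DP gives dp[8][7] = 4, so this is optimal.

4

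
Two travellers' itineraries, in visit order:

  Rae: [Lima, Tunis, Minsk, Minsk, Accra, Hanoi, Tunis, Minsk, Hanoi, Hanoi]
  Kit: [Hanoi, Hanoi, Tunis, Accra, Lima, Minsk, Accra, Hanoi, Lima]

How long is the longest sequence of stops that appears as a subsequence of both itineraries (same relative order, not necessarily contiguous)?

4

One common subsequence of length 4: Lima (Rae #1, Kit #5), Minsk (Rae #4, Kit #6), Accra (Rae #5, Kit #7), Hanoi (Rae #6, Kit #8). dp[10][9] = 4 confirms this is the maximum.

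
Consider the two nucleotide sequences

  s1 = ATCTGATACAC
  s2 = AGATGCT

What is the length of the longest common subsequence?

Let dp[i][j] be the LCS length of the first i bases of s1 and the first j bases of s2. dp[i][j] = dp[i-1][j-1]+1 when the i-th and j-th bases match, else max(dp[i-1][j], dp[i][j-1]).
    ·  A  G  A  T  G  C  T
 ·  0  0  0  0  0  0  0  0
 A  0  1  1  1  1  1  1  1
 T  0  1  1  1  2  2  2  2
 C  0  1  1  1  2  2  3  3
 T  0  1  1  1  2  2  3  4
 G  0  1  2  2  2  3  3  4
 A  0  1  2  3  3  3  3  4
 T  0  1  2  3  4  4  4  4
 A  0  1  2  3  4  4  4  4
 C  0  1  2  3  4  4  5  5
 A  0  1  2  3  4  4  5  5
 C  0  1  2  3  4  4  5  5
dp[11][7] = 5. One LCS (by backtracking along matches): AGATC.

5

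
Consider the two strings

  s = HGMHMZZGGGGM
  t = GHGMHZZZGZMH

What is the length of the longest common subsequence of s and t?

8

One common subsequence of length 8: H (s #1, t #2), then G (s #2, t #3), then M (s #3, t #4), then H (s #4, t #5), then Z (s #6, t #7), then Z (s #7, t #8), then G (s #8, t #9), then M (s #12, t #11), and the DP table's final entry dp[12][12] is also 8, so no common subsequence is longer.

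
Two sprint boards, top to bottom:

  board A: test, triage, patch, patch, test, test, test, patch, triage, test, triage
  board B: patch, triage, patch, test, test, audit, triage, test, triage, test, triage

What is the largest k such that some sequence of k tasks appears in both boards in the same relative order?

Pick triage (board A #2, board B #2), then patch (board A #4, board B #3), then test (board A #5, board B #4), then test (board A #6, board B #5), then test (board A #7, board B #8), then triage (board A #9, board B #9), then test (board A #10, board B #10), then triage (board A #11, board B #11); all 8 tasks appear in both, in order, and the DP table's final entry dp[11][11] is also 8, so no common subsequence is longer.

8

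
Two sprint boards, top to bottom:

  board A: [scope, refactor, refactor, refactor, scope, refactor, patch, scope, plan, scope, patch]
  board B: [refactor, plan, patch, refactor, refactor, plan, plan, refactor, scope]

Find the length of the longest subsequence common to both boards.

Match refactor (board A #2, board B #1) → refactor (board A #3, board B #4) → refactor (board A #4, board B #5) → refactor (board A #6, board B #8) → scope (board A #10, board B #9) — 5 tasks in the same relative order in both, and the DP table's final entry dp[11][9] is also 5, so no common subsequence is longer.

5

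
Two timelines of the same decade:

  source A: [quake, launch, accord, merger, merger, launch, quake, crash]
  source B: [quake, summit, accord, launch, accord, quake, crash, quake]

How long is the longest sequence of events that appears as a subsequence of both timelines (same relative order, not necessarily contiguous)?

One common subsequence of length 5: quake (source A #1, source B #1); then launch (source A #2, source B #4); then accord (source A #3, source B #5); then quake (source A #7, source B #6); then crash (source A #8, source B #7). The LCS DP gives dp[8][8] = 5, so this is optimal.

5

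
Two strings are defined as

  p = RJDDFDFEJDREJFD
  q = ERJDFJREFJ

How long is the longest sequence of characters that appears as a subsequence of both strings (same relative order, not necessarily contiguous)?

One common subsequence of length 8: R at p[1]=q[2], J at p[2]=q[3], D at p[6]=q[4], F at p[7]=q[5], J at p[9]=q[6], R at p[11]=q[7], E at p[12]=q[8], J at p[13]=q[10]. The LCS DP gives dp[15][10] = 8, so this is optimal.

8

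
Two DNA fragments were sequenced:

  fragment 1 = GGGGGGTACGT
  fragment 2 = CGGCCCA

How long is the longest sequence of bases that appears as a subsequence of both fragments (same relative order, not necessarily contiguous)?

3

Let dp[i][j] be the LCS length of the first i bases of fragment 1 and the first j bases of fragment 2. dp[i][j] = dp[i-1][j-1]+1 when the i-th and j-th bases match, else max(dp[i-1][j], dp[i][j-1]).
    ·  C  G  G  C  C  C  A
 ·  0  0  0  0  0  0  0  0
 G  0  0  1  1  1  1  1  1
 G  0  0  1  2  2  2  2  2
 G  0  0  1  2  2  2  2  2
 G  0  0  1  2  2  2  2  2
 G  0  0  1  2  2  2  2  2
 G  0  0  1  2  2  2  2  2
 T  0  0  1  2  2  2  2  2
 A  0  0  1  2  2  2  2  3
 C  0  1  1  2  3  3  3  3
 G  0  1  2  2  3  3  3  3
 T  0  1  2  2  3  3  3  3
dp[11][7] = 3. One LCS (by backtracking along matches): GGA.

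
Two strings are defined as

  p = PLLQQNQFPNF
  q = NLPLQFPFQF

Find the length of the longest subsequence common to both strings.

6

Pick P at p[1]=q[3] → L at p[3]=q[4] → Q at p[7]=q[5] → F at p[8]=q[6] → P at p[9]=q[7] → F at p[11]=q[10]; all 6 characters appear in both, in order. dp[11][10] = 6 confirms this is the maximum.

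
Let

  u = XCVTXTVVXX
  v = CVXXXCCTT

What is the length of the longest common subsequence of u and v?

Match C (u #2, v #1), V (u #3, v #2), X (u #5, v #3), X (u #9, v #4), X (u #10, v #5) — 5 characters in the same relative order in both, and the DP table's final entry dp[10][9] is also 5, so no common subsequence is longer.

5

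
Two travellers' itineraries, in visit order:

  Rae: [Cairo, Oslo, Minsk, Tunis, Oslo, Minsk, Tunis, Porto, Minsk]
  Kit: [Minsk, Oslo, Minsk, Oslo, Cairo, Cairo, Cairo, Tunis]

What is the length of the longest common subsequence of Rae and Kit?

Match Oslo at Rae[2]=Kit[2], Minsk at Rae[3]=Kit[3], Oslo at Rae[5]=Kit[4], Tunis at Rae[7]=Kit[8] — 4 stops in the same relative order in both. The LCS DP gives dp[9][8] = 4, so this is optimal.

4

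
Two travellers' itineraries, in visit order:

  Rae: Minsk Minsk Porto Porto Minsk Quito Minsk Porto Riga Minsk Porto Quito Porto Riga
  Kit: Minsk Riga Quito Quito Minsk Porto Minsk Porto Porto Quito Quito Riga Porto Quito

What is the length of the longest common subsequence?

Pick Minsk at Rae[1]=Kit[5]; then Minsk at Rae[2]=Kit[7]; then Porto at Rae[3]=Kit[8]; then Porto at Rae[4]=Kit[9]; then Quito at Rae[6]=Kit[11]; then Riga at Rae[9]=Kit[12]; then Porto at Rae[11]=Kit[13]; then Quito at Rae[12]=Kit[14]; all 8 stops appear in both, in order. Since dp[14][14] = 8, nothing longer is possible.

8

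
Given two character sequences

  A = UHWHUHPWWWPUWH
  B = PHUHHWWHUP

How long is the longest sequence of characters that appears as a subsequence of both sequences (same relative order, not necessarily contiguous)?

Pick U (A #1, B #3), H (A #2, B #5), W (A #3, B #7), H (A #4, B #8), U (A #5, B #9), P (A #11, B #10); all 6 characters appear in both, in order. The LCS DP gives dp[14][10] = 6, so this is optimal.

6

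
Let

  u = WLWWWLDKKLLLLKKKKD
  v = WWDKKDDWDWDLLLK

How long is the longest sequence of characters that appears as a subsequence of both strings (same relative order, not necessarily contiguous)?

9

Match W at u[1]=v[1]; then W at u[3]=v[2]; then W at u[4]=v[8]; then W at u[5]=v[10]; then D at u[7]=v[11]; then L at u[11]=v[12]; then L at u[12]=v[13]; then L at u[13]=v[14]; then K at u[17]=v[15] — 9 characters in the same relative order in both. dp[18][15] = 9 confirms this is the maximum.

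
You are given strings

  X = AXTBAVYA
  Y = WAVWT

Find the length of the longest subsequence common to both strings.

Match A at X[1]=Y[2], T at X[3]=Y[5] — 2 characters in the same relative order in both. Since dp[8][5] = 2, nothing longer is possible.

2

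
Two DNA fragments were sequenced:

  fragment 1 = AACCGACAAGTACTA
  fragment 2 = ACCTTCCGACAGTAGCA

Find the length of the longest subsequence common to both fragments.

12

One common subsequence of length 12: A (fragment 1 #1, fragment 2 #1); then C (fragment 1 #3, fragment 2 #6); then C (fragment 1 #4, fragment 2 #7); then G (fragment 1 #5, fragment 2 #8); then A (fragment 1 #6, fragment 2 #9); then C (fragment 1 #7, fragment 2 #10); then A (fragment 1 #9, fragment 2 #11); then G (fragment 1 #10, fragment 2 #12); then T (fragment 1 #11, fragment 2 #13); then A (fragment 1 #12, fragment 2 #14); then C (fragment 1 #13, fragment 2 #16); then A (fragment 1 #15, fragment 2 #17). The LCS DP gives dp[15][17] = 12, so this is optimal.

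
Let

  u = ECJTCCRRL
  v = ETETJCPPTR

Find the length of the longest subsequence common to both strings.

Let dp[i][j] be the LCS length of the first i characters of u and the first j characters of v. dp[i][j] = dp[i-1][j-1]+1 when the i-th and j-th characters match, else max(dp[i-1][j], dp[i][j-1]).
    ·  E  T  E  T  J  C  P  P  T  R
 ·  0  0  0  0  0  0  0  0  0  0  0
 E  0  1  1  1  1  1  1  1  1  1  1
 C  0  1  1  1  1  1  2  2  2  2  2
 J  0  1  1  1  1  2  2  2  2  2  2
 T  0  1  2  2  2  2  2  2  2  3  3
 C  0  1  2  2  2  2  3  3  3  3  3
 C  0  1  2  2  2  2  3  3  3  3  3
 R  0  1  2  2  2  2  3  3  3  3  4
 R  0  1  2  2  2  2  3  3  3  3  4
 L  0  1  2  2  2  2  3  3  3  3  4
dp[9][10] = 4. One LCS (by backtracking along matches): ECTR.

4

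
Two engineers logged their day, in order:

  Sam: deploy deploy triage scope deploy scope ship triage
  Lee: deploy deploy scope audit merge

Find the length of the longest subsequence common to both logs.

3

One common subsequence of length 3: deploy at Sam[1]=Lee[1] → deploy at Sam[2]=Lee[2] → scope at Sam[4]=Lee[3]. The LCS DP gives dp[8][5] = 3, so this is optimal.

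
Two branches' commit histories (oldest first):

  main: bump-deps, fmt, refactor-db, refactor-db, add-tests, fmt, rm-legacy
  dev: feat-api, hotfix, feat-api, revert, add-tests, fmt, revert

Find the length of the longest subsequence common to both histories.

Pick add-tests [5,5] → fmt [6,6]; all 2 commits appear in both, in order. The LCS DP gives dp[7][7] = 2, so this is optimal.

2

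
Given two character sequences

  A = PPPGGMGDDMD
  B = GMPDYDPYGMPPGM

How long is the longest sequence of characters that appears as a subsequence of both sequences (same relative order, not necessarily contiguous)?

6

Taking P [1,3] → P [2,7] → G [5,9] → M [6,10] → G [7,13] → M [10,14] gives a common subsequence of length 6. The LCS DP gives dp[11][14] = 6, so this is optimal.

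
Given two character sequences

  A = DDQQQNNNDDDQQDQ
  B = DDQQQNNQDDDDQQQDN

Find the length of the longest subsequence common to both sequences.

13

Taking D (A #1, B #1), then D (A #2, B #2), then Q (A #3, B #3), then Q (A #4, B #4), then Q (A #5, B #5), then N (A #6, B #6), then N (A #7, B #7), then D (A #9, B #10), then D (A #10, B #11), then D (A #11, B #12), then Q (A #12, B #14), then Q (A #13, B #15), then D (A #14, B #16) gives a common subsequence of length 13. dp[15][17] = 13 confirms this is the maximum.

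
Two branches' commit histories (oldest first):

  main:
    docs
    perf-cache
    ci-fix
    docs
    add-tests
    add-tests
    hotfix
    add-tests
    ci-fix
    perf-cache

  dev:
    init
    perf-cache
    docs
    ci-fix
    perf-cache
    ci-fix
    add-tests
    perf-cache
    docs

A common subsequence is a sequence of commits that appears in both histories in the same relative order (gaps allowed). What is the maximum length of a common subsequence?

One common subsequence of length 5: docs at main[1]=dev[3]; then perf-cache at main[2]=dev[5]; then ci-fix at main[3]=dev[6]; then add-tests at main[8]=dev[7]; then perf-cache at main[10]=dev[8]. The LCS DP gives dp[10][9] = 5, so this is optimal.

5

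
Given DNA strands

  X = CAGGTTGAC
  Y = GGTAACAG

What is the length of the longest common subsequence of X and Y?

Pick G (X #3, Y #1), then G (X #4, Y #2), then T (X #5, Y #3), then A (X #8, Y #5), then C (X #9, Y #6); all 5 bases appear in both, in order, and the DP table's final entry dp[9][8] is also 5, so no common subsequence is longer.

5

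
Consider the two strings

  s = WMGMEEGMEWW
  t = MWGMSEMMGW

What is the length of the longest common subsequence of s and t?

6

Let dp[i][j] be the LCS length of the first i characters of s and the first j characters of t. dp[i][j] = dp[i-1][j-1]+1 when the i-th and j-th characters match, else max(dp[i-1][j], dp[i][j-1]).
    ·  M  W  G  M  S  E  M  M  G  W
 ·  0  0  0  0  0  0  0  0  0  0  0
 W  0  0  1  1  1  1  1  1  1  1  1
 M  0  1  1  1  2  2  2  2  2  2  2
 G  0  1  1  2  2  2  2  2  2  3  3
 M  0  1  1  2  3  3  3  3  3  3  3
 E  0  1  1  2  3  3  4  4  4  4  4
 E  0  1  1  2  3  3  4  4  4  4  4
 G  0  1  1  2  3  3  4  4  4  5  5
 M  0  1  1  2  3  3  4  5  5  5  5
 E  0  1  1  2  3  3  4  5  5  5  5
 W  0  1  2  2  3  3  4  5  5  5  6
 W  0  1  2  2  3  3  4  5  5  5  6
dp[11][10] = 6. One LCS (by backtracking along matches): WGMEGW.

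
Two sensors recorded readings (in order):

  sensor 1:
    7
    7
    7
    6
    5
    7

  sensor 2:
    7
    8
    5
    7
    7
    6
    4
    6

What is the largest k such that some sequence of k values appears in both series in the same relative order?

Match 7 at sensor 1[1]=sensor 2[1] → 7 at sensor 1[2]=sensor 2[4] → 7 at sensor 1[3]=sensor 2[5] → 6 at sensor 1[4]=sensor 2[8] — 4 values in the same relative order in both. dp[6][8] = 4 confirms this is the maximum.

4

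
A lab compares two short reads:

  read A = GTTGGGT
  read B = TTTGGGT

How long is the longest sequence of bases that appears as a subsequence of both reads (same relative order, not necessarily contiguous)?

Let dp[i][j] be the LCS length of the first i bases of read A and the first j bases of read B. dp[i][j] = dp[i-1][j-1]+1 when the i-th and j-th bases match, else max(dp[i-1][j], dp[i][j-1]).
    ·  T  T  T  G  G  G  T
 ·  0  0  0  0  0  0  0  0
 G  0  0  0  0  1  1  1  1
 T  0  1  1  1  1  1  1  2
 T  0  1  2  2  2  2  2  2
 G  0  1  2  2  3  3  3  3
 G  0  1  2  2  3  4  4  4
 G  0  1  2  2  3  4  5  5
 T  0  1  2  3  3  4  5  6
dp[7][7] = 6. One LCS (by backtracking along matches): TTGGGT.

6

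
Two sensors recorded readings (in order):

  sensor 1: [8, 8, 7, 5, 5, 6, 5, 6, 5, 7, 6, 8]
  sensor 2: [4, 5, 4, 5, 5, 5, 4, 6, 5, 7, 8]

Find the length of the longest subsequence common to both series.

One common subsequence of length 7: 5 (sensor 1 #4, sensor 2 #4) → 5 (sensor 1 #5, sensor 2 #5) → 5 (sensor 1 #7, sensor 2 #6) → 6 (sensor 1 #8, sensor 2 #8) → 5 (sensor 1 #9, sensor 2 #9) → 7 (sensor 1 #10, sensor 2 #10) → 8 (sensor 1 #12, sensor 2 #11), and the DP table's final entry dp[12][11] is also 7, so no common subsequence is longer.

7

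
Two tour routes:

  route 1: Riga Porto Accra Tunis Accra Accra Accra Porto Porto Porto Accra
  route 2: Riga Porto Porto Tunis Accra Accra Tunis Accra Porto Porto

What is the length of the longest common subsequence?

Pick Riga at route 1[1]=route 2[1] → Porto at route 1[2]=route 2[3] → Tunis at route 1[4]=route 2[4] → Accra at route 1[5]=route 2[5] → Accra at route 1[6]=route 2[6] → Accra at route 1[7]=route 2[8] → Porto at route 1[9]=route 2[9] → Porto at route 1[10]=route 2[10]; all 8 stops appear in both, in order. The LCS DP gives dp[11][10] = 8, so this is optimal.

8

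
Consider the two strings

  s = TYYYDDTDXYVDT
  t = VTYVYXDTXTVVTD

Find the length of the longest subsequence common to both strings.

8

Match T (s #1, t #2), then Y (s #2, t #3), then Y (s #3, t #5), then D (s #6, t #7), then T (s #7, t #8), then X (s #9, t #9), then V (s #11, t #12), then D (s #12, t #14) — 8 characters in the same relative order in both. dp[13][14] = 8 confirms this is the maximum.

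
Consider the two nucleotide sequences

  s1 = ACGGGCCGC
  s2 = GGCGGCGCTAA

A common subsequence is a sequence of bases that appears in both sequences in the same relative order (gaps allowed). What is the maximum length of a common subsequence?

6

Let dp[i][j] be the LCS length of the first i bases of s1 and the first j bases of s2. dp[i][j] = dp[i-1][j-1]+1 when the i-th and j-th bases match, else max(dp[i-1][j], dp[i][j-1]).
    ·  G  G  C  G  G  C  G  C  T  A  A
 ·  0  0  0  0  0  0  0  0  0  0  0  0
 A  0  0  0  0  0  0  0  0  0  0  1  1
 C  0  0  0  1  1  1  1  1  1  1  1  1
 G  0  1  1  1  2  2  2  2  2  2  2  2
 G  0  1  2  2  2  3  3  3  3  3  3  3
 G  0  1  2  2  3  3  3  4  4  4  4  4
 C  0  1  2  3  3  3  4  4  5  5  5  5
 C  0  1  2  3  3  3  4  4  5  5  5  5
 G  0  1  2  3  4  4  4  5  5  5  5  5
 C  0  1  2  3  4  4  5  5  6  6  6  6
dp[9][11] = 6. One LCS (by backtracking along matches): CGGCGC.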